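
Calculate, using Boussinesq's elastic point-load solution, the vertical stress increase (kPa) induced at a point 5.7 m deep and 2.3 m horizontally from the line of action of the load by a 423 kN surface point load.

Boussinesq vertical stress below a point load on an elastic half-space:
Δσ_z = 3P/(2πz²) · [1 + (r/z)²]^(−5/2)
r/z = 2.3/5.7 = 0.40351; [1+(r/z)²]^(−5/2) = 0.68583.
Δσ_z = 3×423/(2π×5.7²) × 0.68583 = 6.2163 × 0.68583 = 4.263 kPa

Δσ_z ≈ 4.26 kPa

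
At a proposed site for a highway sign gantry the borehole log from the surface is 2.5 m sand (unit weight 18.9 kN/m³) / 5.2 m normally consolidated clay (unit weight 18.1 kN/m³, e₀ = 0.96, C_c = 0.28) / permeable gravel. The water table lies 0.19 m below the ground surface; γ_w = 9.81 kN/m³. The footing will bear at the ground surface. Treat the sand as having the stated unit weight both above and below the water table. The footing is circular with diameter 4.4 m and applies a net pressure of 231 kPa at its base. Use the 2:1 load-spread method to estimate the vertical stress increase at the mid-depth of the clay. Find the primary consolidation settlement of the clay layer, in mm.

Mid-depth of clay below the ground surface: z = 2.5 + 5.2/2 = 5.1 m.
Total vertical stress at mid-clay: σ_v = 18.9×2.5 + 18.1×2.6 = 94.31 kPa.
Pore pressure: u = 9.81×(5.1 − 0.19) = 48.167 kPa.
Initial effective stress: σ'_0 = σ_v − u = 94.31 − 48.167 = 46.143 kPa.
Stress increase at mid-clay by the 2:1 spreading method:
Δσ ≈ qD²/(D+z)² = 231×4.4²/(4.4+5.1)² = 49.553 kPa
Final effective stress: σ'_f = σ'_0 + Δσ = 46.143 + 49.553 = 95.696 kPa.
Normally consolidated clay, so the full stress increment lies on the virgin compression line:
S_c = C_c·H/(1+e₀)·log₁₀(σ'_f/σ'_0) = 0.28×5.2/(1+0.96)×log₁₀(95.696/46.143)
    = 0.74286 × 0.31679 = 0.2353 m

S_c ≈ 235 mm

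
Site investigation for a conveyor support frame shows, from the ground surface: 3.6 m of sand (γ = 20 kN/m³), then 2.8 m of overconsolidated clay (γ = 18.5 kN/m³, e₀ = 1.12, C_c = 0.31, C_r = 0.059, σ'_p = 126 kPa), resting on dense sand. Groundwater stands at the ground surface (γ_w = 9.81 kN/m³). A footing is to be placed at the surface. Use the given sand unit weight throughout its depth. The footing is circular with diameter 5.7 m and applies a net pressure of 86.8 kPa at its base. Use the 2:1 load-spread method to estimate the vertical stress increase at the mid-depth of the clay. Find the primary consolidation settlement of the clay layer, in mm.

Mid-depth of clay below the ground surface: z = 3.6 + 2.8/2 = 5 m.
Total vertical stress at mid-clay: σ_v = 20×3.6 + 18.5×1.4 = 97.9 kPa.
Pore pressure: u = 9.81×(5 − 0) = 49.05 kPa.
Initial effective stress: σ'_0 = σ_v − u = 97.9 − 49.05 = 48.85 kPa.
Stress increase at mid-clay by the 2:1 spreading method:
Δσ ≈ qD²/(D+z)² = 86.8×5.7²/(5.7+5)² = 24.632 kPa
Final effective stress: σ'_f = 48.85 + 24.632 = 73.482 kPa.
σ'_f = 73.482 ≤ σ'_p = 126 kPa, so the clay remains overconsolidated and only the recompression index applies:
S_c = C_r·H/(1+e₀)·log₁₀(σ'_f/σ'_0) = 0.059×2.8/2.12×log₁₀(73.482/48.85)
    = 0.077927 × 0.17732 = 0.01382 m

S_c ≈ 13.8 mm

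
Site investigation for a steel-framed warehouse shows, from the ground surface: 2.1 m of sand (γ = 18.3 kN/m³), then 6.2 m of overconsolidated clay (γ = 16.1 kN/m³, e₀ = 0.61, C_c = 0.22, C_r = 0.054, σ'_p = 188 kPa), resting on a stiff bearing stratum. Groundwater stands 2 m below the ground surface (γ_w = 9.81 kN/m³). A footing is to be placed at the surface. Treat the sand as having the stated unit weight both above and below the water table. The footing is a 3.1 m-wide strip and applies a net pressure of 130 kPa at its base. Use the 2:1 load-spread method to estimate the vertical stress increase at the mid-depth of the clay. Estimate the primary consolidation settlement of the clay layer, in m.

Mid-depth of clay below the ground surface: z = 2.1 + 6.2/2 = 5.2 m.
Total vertical stress at mid-clay: σ_v = 18.3×2.1 + 16.1×3.1 = 88.34 kPa.
Pore pressure: u = 9.81×(5.2 − 2) = 31.392 kPa.
Initial effective stress: σ'_0 = σ_v − u = 88.34 − 31.392 = 56.948 kPa.
Stress increase at mid-clay by the 2:1 spreading method:
Δσ = qB/(B+z) = 130×3.1/(3.1+5.2) = 48.554 kPa
Final effective stress: σ'_f = 56.948 + 48.554 = 105.5 kPa.
σ'_f = 105.5 ≤ σ'_p = 188 kPa, so the clay remains overconsolidated and only the recompression index applies:
S_c = C_r·H/(1+e₀)·log₁₀(σ'_f/σ'_0) = 0.054×6.2/1.61×log₁₀(105.5/56.948)
    = 0.20795 × 0.26777 = 0.05568 m

S_c ≈ 0.0557 m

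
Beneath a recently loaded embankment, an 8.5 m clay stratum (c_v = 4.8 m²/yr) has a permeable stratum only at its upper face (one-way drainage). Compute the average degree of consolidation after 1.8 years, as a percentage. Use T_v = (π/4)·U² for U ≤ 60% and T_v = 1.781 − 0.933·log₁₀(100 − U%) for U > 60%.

U ≈ 39 %

Drainage path length: H_d = H = 8.5 m (single drainage).
T_v = c_v·t/H_d² = 4.8×1.8/8.5² = 0.11958.
T_v = 0.11958 corresponds to the U ≤ 60% branch:
U = √(4T_v/π) = 0.3902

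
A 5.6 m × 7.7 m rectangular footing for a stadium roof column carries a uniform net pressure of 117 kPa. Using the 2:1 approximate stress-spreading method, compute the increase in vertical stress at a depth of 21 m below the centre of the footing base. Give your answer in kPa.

By the 2:1 method the load spreads at 1 horizontal : 2 vertical, so at depth z the loaded area has grown by z in each plan dimension:
Δσ = qBL/((B+z)(L+z)) = 117×5.6×7.7/((5.6+21)(7.7+21)) = 6.6085 kPa

Δσ_z ≈ 6.61 kPa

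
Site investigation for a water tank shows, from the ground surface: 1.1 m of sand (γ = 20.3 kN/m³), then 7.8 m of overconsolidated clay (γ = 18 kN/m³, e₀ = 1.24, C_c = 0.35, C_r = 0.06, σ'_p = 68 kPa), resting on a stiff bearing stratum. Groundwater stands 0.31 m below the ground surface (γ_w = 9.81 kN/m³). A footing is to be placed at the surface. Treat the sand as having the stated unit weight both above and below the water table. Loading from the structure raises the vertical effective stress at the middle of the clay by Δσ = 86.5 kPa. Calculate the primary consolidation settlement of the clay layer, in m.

S_c ≈ 0.39 m

Mid-depth of clay below the ground surface: z = 1.1 + 7.8/2 = 5 m.
Total vertical stress at mid-clay: σ_v = 20.3×1.1 + 18×3.9 = 92.53 kPa.
Pore pressure: u = 9.81×(5 − 0.31) = 46.009 kPa.
Initial effective stress: σ'_0 = σ_v − u = 92.53 − 46.009 = 46.521 kPa.
Final effective stress: σ'_f = 46.521 + 86.5 = 133.02 kPa.
σ'_f = 133.02 > σ'_p = 68 kPa, so the stress path crosses the preconsolidation pressure — recompression up to σ'_p, then virgin compression beyond:
S_c = H/(1+e₀)·[C_r·log₁₀(σ'_p/σ'_0) + C_c·log₁₀(σ'_f/σ'_p)]
    = 7.8/2.24 × [0.06×log₁₀(68/46.521) + 0.35×log₁₀(133.02/68)]
    = 3.4821 × [0.0098916 + 0.10199] = 0.3896 m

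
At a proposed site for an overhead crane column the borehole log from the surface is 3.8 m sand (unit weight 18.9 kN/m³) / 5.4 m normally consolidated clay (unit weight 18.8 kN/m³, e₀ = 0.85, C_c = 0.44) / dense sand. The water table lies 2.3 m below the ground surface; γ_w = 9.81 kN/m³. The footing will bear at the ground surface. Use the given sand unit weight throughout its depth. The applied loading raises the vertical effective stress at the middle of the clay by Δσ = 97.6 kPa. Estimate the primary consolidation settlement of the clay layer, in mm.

S_c ≈ 440 mm

Mid-depth of clay below the ground surface: z = 3.8 + 5.4/2 = 6.5 m.
Total vertical stress at mid-clay: σ_v = 18.9×3.8 + 18.8×2.7 = 122.58 kPa.
Pore pressure: u = 9.81×(6.5 − 2.3) = 41.202 kPa.
Initial effective stress: σ'_0 = σ_v − u = 122.58 − 41.202 = 81.378 kPa.
Final effective stress: σ'_f = σ'_0 + Δσ = 81.378 + 97.6 = 178.98 kPa.
Normally consolidated clay, so the full stress increment lies on the virgin compression line:
S_c = C_c·H/(1+e₀)·log₁₀(σ'_f/σ'_0) = 0.44×5.4/(1+0.85)×log₁₀(178.98/81.378)
    = 1.2843 × 0.3423 = 0.4396 m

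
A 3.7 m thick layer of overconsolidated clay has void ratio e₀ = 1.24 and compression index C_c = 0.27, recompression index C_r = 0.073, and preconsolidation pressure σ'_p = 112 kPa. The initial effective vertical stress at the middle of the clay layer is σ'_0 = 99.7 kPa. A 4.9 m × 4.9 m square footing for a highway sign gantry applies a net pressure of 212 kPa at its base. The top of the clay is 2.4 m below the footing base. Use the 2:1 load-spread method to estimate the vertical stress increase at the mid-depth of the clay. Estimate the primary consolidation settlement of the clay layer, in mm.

Mid-depth of clay below the footing base: z = 2.4 + 3.7/2 = 4.25 m.
Stress increase at mid-clay by the 2:1 spreading method:
Δσ = qBL/((B+z)(L+z)) = 212×4.9×4.9/((4.9+4.25)(4.9+4.25)) = 60.798 kPa
Final effective stress: σ'_f = 99.7 + 60.798 = 160.5 kPa.
σ'_f = 160.5 > σ'_p = 112 kPa, so the stress path crosses the preconsolidation pressure — recompression up to σ'_p, then virgin compression beyond:
S_c = H/(1+e₀)·[C_r·log₁₀(σ'_p/σ'_0) + C_c·log₁₀(σ'_f/σ'_p)]
    = 3.7/2.24 × [0.073×log₁₀(112/99.7) + 0.27×log₁₀(160.5/112)]
    = 1.6518 × [0.0036882 + 0.042189] = 0.07578 m

S_c ≈ 75.8 mm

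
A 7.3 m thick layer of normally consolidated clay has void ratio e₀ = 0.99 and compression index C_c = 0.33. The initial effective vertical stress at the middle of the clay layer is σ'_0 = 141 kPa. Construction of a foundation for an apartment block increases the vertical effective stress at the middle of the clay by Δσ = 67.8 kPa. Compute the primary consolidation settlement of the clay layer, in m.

S_c ≈ 0.206 m

Final effective stress: σ'_f = σ'_0 + Δσ = 141 + 67.8 = 208.8 kPa.
Normally consolidated clay, so the full stress increment lies on the virgin compression line:
S_c = C_c·H/(1+e₀)·log₁₀(σ'_f/σ'_0) = 0.33×7.3/(1+0.99)×log₁₀(208.8/141)
    = 1.2106 × 0.17051 = 0.2064 m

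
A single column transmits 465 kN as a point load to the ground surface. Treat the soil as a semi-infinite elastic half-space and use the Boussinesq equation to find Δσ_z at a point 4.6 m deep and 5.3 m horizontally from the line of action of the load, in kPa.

Boussinesq vertical stress below a point load on an elastic half-space:
Δσ_z = 3P/(2πz²) · [1 + (r/z)²]^(−5/2)
r/z = 5.3/4.6 = 1.1522; [1+(r/z)²]^(−5/2) = 0.121.
Δσ_z = 3×465/(2π×4.6²) × 0.121 = 10.492 × 0.121 = 1.27 kPa

Δσ_z ≈ 1.27 kPa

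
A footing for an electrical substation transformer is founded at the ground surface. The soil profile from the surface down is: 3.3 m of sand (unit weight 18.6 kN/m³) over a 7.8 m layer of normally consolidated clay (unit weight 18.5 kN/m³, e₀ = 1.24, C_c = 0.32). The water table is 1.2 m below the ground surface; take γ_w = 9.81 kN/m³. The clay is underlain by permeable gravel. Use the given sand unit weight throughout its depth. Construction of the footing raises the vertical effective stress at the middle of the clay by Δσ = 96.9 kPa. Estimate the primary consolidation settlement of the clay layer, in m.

S_c ≈ 0.403 m

Mid-depth of clay below the ground surface: z = 3.3 + 7.8/2 = 7.2 m.
Total vertical stress at mid-clay: σ_v = 18.6×3.3 + 18.5×3.9 = 133.53 kPa.
Pore pressure: u = 9.81×(7.2 − 1.2) = 58.86 kPa.
Initial effective stress: σ'_0 = σ_v − u = 133.53 − 58.86 = 74.67 kPa.
Final effective stress: σ'_f = σ'_0 + Δσ = 74.67 + 96.9 = 171.57 kPa.
Normally consolidated clay, so the full stress increment lies on the virgin compression line:
S_c = C_c·H/(1+e₀)·log₁₀(σ'_f/σ'_0) = 0.32×7.8/(1+1.24)×log₁₀(171.57/74.67)
    = 1.1143 × 0.3613 = 0.4026 m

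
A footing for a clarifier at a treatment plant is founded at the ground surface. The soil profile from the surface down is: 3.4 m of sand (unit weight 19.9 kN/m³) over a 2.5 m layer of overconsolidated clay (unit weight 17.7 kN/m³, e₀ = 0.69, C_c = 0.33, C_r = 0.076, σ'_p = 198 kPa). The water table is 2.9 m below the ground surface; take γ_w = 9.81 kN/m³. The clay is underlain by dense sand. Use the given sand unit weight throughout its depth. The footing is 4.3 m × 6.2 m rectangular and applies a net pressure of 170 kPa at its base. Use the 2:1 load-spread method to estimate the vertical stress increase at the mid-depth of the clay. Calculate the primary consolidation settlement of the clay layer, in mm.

Mid-depth of clay below the ground surface: z = 3.4 + 2.5/2 = 4.65 m.
Total vertical stress at mid-clay: σ_v = 19.9×3.4 + 17.7×1.25 = 89.785 kPa.
Pore pressure: u = 9.81×(4.65 − 2.9) = 17.168 kPa.
Initial effective stress: σ'_0 = σ_v − u = 89.785 − 17.168 = 72.617 kPa.
Stress increase at mid-clay by the 2:1 spreading method:
Δσ = qBL/((B+z)(L+z)) = 170×4.3×6.2/((4.3+4.65)(6.2+4.65)) = 46.672 kPa
Final effective stress: σ'_f = 72.617 + 46.672 = 119.29 kPa.
σ'_f = 119.29 ≤ σ'_p = 198 kPa, so the clay remains overconsolidated and only the recompression index applies:
S_c = C_r·H/(1+e₀)·log₁₀(σ'_f/σ'_0) = 0.076×2.5/1.69×log₁₀(119.29/72.617)
    = 0.11243 × 0.21557 = 0.02424 m

S_c ≈ 24.2 mm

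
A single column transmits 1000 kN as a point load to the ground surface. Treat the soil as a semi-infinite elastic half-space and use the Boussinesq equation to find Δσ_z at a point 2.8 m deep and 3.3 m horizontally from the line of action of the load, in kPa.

Δσ_z ≈ 6.9 kPa

Boussinesq vertical stress below a point load on an elastic half-space:
Δσ_z = 3P/(2πz²) · [1 + (r/z)²]^(−5/2)
r/z = 3.3/2.8 = 1.1786; [1+(r/z)²]^(−5/2) = 0.11336.
Δσ_z = 3×1000/(2π×2.8²) × 0.11336 = 60.901 × 0.11336 = 6.904 kPa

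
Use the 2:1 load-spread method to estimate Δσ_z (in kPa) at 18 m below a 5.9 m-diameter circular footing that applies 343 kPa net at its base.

By the 2:1 method the load spreads at 1 horizontal : 2 vertical, so at depth z the loaded area has grown by z in each plan dimension:
Δσ ≈ qD²/(D+z)² = 343×5.9²/(5.9+18)² = 20.903 kPa

Δσ_z ≈ 20.9 kPa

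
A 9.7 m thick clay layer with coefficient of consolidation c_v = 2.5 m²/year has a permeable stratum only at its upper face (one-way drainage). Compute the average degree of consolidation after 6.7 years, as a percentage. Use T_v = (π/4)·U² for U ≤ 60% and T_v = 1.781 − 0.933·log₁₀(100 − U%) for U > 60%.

U ≈ 47.6 %

Drainage path length: H_d = H = 9.7 m (single drainage).
T_v = c_v·t/H_d² = 2.5×6.7/9.7² = 0.17802.
T_v = 0.17802 corresponds to the U ≤ 60% branch:
U = √(4T_v/π) = 0.4761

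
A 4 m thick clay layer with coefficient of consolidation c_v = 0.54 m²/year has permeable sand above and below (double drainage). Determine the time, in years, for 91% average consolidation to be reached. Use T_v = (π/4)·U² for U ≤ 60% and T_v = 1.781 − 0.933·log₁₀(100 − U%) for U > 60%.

Drainage path length: H_d = H/2 = 2 m (double drainage).
U > 60%: T_v = 1.781 − 0.933·log₁₀(100 − 91) = 0.89069.
t = T_v·H_d²/c_v = 0.89069×2²/0.54 = 6.598 years.

t ≈ 6.6 years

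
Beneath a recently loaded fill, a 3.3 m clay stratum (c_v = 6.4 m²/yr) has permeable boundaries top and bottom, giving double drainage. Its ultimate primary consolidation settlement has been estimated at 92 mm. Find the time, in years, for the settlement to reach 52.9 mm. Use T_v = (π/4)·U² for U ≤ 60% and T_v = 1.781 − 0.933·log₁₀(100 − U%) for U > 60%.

t ≈ 0.11 years

Drainage path length: H_d = H/2 = 1.65 m (double drainage).
U = S(t)/S_ult = 52.9/92 = 0.575.
U ≤ 60%: T_v = (π/4)·U² = (π/4)×0.575² = 0.25967.
t = T_v·H_d²/c_v = 0.25967×1.65²/6.4 = 0.1105 years.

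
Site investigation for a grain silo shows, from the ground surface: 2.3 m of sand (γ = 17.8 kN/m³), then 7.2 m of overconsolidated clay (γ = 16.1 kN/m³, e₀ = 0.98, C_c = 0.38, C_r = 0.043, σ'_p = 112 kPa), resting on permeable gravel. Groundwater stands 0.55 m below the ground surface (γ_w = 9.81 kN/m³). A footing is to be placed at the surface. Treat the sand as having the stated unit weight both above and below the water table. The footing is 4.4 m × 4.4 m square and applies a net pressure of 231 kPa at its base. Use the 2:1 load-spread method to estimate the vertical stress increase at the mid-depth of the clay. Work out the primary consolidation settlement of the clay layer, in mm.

Mid-depth of clay below the ground surface: z = 2.3 + 7.2/2 = 5.9 m.
Total vertical stress at mid-clay: σ_v = 17.8×2.3 + 16.1×3.6 = 98.9 kPa.
Pore pressure: u = 9.81×(5.9 − 0.55) = 52.483 kPa.
Initial effective stress: σ'_0 = σ_v − u = 98.9 − 52.483 = 46.417 kPa.
Stress increase at mid-clay by the 2:1 spreading method:
Δσ = qBL/((B+z)(L+z)) = 231×4.4×4.4/((4.4+5.9)(4.4+5.9)) = 42.154 kPa
Final effective stress: σ'_f = 46.417 + 42.154 = 88.571 kPa.
σ'_f = 88.571 ≤ σ'_p = 112 kPa, so the clay remains overconsolidated and only the recompression index applies:
S_c = C_r·H/(1+e₀)·log₁₀(σ'_f/σ'_0) = 0.043×7.2/1.98×log₁₀(88.571/46.417)
    = 0.15637 × 0.28061 = 0.04388 m

S_c ≈ 43.9 mm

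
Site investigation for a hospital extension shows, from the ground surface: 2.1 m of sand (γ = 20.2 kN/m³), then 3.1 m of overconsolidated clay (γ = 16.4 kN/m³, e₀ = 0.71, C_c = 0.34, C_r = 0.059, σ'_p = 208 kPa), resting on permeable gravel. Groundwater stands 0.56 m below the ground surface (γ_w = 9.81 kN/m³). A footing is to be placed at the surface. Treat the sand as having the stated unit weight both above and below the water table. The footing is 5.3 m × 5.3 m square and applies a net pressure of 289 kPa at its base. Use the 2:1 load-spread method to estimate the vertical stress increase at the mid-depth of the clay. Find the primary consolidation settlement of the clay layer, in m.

S_c ≈ 0.0608 m

Mid-depth of clay below the ground surface: z = 2.1 + 3.1/2 = 3.65 m.
Total vertical stress at mid-clay: σ_v = 20.2×2.1 + 16.4×1.55 = 67.84 kPa.
Pore pressure: u = 9.81×(3.65 − 0.56) = 30.313 kPa.
Initial effective stress: σ'_0 = σ_v − u = 67.84 − 30.313 = 37.527 kPa.
Stress increase at mid-clay by the 2:1 spreading method:
Δσ = qBL/((B+z)(L+z)) = 289×5.3×5.3/((5.3+3.65)(5.3+3.65)) = 101.35 kPa
Final effective stress: σ'_f = 37.527 + 101.35 = 138.88 kPa.
σ'_f = 138.88 ≤ σ'_p = 208 kPa, so the clay remains overconsolidated and only the recompression index applies:
S_c = C_r·H/(1+e₀)·log₁₀(σ'_f/σ'_0) = 0.059×3.1/1.71×log₁₀(138.88/37.527)
    = 0.10696 × 0.5683 = 0.06079 m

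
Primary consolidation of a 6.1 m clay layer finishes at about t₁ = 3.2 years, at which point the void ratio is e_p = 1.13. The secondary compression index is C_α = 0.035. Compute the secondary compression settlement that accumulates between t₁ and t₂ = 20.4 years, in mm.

S_s ≈ 80.6 mm

Secondary compression: S_s = C_α·H/(1+e_p)·log₁₀(t₂/t₁)
S_s = 0.035×6.1/(1+1.13)×log₁₀(20.4/3.2)
    = 0.1002 × 0.8045 = 0.08064 m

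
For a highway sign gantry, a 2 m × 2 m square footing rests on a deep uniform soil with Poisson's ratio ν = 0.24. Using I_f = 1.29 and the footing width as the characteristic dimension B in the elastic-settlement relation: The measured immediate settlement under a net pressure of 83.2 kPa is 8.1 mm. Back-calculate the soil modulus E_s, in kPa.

E_s ≈ 25000 kPa

S_e = q·B·(1−ν²)/E_s · I_f  ⇒  E_s = q·B·(1−ν²)·I_f / S_e.
E_s = 83.2 × 2 × 0.9424 × 1.29 / 0.0081 = 24970 kPa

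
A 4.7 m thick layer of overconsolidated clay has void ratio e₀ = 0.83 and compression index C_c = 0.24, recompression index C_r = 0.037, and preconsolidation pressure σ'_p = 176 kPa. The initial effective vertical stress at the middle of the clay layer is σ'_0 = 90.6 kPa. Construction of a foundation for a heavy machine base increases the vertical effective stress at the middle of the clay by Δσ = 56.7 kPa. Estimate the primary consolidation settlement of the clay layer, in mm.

S_c ≈ 20.1 mm

Final effective stress: σ'_f = 90.6 + 56.7 = 147.3 kPa.
σ'_f = 147.3 ≤ σ'_p = 176 kPa, so the clay remains overconsolidated and only the recompression index applies:
S_c = C_r·H/(1+e₀)·log₁₀(σ'_f/σ'_0) = 0.037×4.7/1.83×log₁₀(147.3/90.6)
    = 0.095027 × 0.21107 = 0.02006 m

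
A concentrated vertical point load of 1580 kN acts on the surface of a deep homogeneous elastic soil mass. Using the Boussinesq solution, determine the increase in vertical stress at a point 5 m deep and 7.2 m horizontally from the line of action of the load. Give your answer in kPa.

Δσ_z ≈ 1.82 kPa

Boussinesq vertical stress below a point load on an elastic half-space:
Δσ_z = 3P/(2πz²) · [1 + (r/z)²]^(−5/2)
r/z = 7.2/5 = 1.44; [1+(r/z)²]^(−5/2) = 0.060378.
Δσ_z = 3×1580/(2π×5²) × 0.060378 = 30.176 × 0.060378 = 1.822 kPa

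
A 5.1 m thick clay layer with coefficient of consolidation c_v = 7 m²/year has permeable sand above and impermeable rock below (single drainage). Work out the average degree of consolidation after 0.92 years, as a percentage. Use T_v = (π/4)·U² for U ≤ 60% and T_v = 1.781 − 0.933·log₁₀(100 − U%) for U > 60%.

U ≈ 56.1 %

Drainage path length: H_d = H = 5.1 m (single drainage).
T_v = c_v·t/H_d² = 7×0.92/5.1² = 0.2476.
T_v = 0.2476 corresponds to the U ≤ 60% branch:
U = √(4T_v/π) = 0.5615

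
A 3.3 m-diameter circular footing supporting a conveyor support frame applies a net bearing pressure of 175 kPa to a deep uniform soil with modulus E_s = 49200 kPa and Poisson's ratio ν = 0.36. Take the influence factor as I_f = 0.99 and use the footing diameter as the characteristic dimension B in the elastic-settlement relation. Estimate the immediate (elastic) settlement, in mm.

S_e ≈ 10.1 mm

Immediate (elastic) settlement: S_e = q·B·(1−ν²)/E_s · I_f.
S_e = 175 × 3.3 × (1 − 0.36²) / 49200 × 0.99
    = 175 × 3.3 × 0.8704 / 49200 × 0.99
    = 0.01011 m = 10.11 mm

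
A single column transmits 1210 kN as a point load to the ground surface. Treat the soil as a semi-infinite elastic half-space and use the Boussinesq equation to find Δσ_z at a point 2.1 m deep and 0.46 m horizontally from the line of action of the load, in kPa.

Δσ_z ≈ 117 kPa

Boussinesq vertical stress below a point load on an elastic half-space:
Δσ_z = 3P/(2πz²) · [1 + (r/z)²]^(−5/2)
r/z = 0.46/2.1 = 0.21905; [1+(r/z)²]^(−5/2) = 0.88944.
Δσ_z = 3×1210/(2π×2.1²) × 0.88944 = 131.01 × 0.88944 = 116.5 kPa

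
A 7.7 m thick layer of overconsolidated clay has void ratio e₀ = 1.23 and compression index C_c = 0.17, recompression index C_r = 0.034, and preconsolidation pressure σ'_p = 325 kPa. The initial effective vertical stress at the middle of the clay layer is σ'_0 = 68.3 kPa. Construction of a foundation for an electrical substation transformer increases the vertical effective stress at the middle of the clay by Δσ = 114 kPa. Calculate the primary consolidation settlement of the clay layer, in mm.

S_c ≈ 50.1 mm

Final effective stress: σ'_f = 68.3 + 114 = 182.3 kPa.
σ'_f = 182.3 ≤ σ'_p = 325 kPa, so the clay remains overconsolidated and only the recompression index applies:
S_c = C_r·H/(1+e₀)·log₁₀(σ'_f/σ'_0) = 0.034×7.7/2.23×log₁₀(182.3/68.3)
    = 0.1174 × 0.42637 = 0.05006 m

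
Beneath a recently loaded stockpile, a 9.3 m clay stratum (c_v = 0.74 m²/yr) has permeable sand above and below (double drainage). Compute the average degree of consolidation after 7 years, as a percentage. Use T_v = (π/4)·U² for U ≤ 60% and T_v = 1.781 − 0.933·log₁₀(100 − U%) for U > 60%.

Drainage path length: H_d = H/2 = 4.65 m (double drainage).
T_v = c_v·t/H_d² = 0.74×7/4.65² = 0.23957.
T_v = 0.23957 corresponds to the U ≤ 60% branch:
U = √(4T_v/π) = 0.5523

U ≈ 55.2 %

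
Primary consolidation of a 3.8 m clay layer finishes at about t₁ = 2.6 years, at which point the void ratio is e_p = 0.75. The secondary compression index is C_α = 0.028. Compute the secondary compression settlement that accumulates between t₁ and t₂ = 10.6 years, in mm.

S_s ≈ 37.1 mm

Secondary compression: S_s = C_α·H/(1+e_p)·log₁₀(t₂/t₁)
S_s = 0.028×3.8/(1+0.75)×log₁₀(10.6/2.6)
    = 0.0608 × 0.6103 = 0.03711 m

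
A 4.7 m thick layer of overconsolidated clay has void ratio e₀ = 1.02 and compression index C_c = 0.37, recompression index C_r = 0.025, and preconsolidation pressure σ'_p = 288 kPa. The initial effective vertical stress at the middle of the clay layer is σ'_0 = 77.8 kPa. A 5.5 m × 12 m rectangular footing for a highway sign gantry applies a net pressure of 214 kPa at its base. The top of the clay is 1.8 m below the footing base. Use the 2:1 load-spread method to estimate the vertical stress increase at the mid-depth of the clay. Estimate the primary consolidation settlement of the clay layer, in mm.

Mid-depth of clay below the footing base: z = 1.8 + 4.7/2 = 4.15 m.
Stress increase at mid-clay by the 2:1 spreading method:
Δσ = qBL/((B+z)(L+z)) = 214×5.5×12/((5.5+4.15)(12+4.15)) = 90.627 kPa
Final effective stress: σ'_f = 77.8 + 90.627 = 168.43 kPa.
σ'_f = 168.43 ≤ σ'_p = 288 kPa, so the clay remains overconsolidated and only the recompression index applies:
S_c = C_r·H/(1+e₀)·log₁₀(σ'_f/σ'_0) = 0.025×4.7/2.02×log₁₀(168.43/77.8)
    = 0.058168 × 0.33544 = 0.01951 m

S_c ≈ 19.5 mm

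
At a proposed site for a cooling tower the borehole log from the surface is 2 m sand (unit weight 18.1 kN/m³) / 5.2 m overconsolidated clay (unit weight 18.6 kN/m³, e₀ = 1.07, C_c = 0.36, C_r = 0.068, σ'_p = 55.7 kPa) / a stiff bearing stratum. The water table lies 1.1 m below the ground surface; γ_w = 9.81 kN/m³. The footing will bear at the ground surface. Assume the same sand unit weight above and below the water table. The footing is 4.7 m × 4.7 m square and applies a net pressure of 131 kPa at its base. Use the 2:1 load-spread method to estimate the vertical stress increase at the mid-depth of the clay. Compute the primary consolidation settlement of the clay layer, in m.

S_c ≈ 0.168 m

Mid-depth of clay below the ground surface: z = 2 + 5.2/2 = 4.6 m.
Total vertical stress at mid-clay: σ_v = 18.1×2 + 18.6×2.6 = 84.56 kPa.
Pore pressure: u = 9.81×(4.6 − 1.1) = 34.335 kPa.
Initial effective stress: σ'_0 = σ_v − u = 84.56 − 34.335 = 50.225 kPa.
Stress increase at mid-clay by the 2:1 spreading method:
Δσ = qBL/((B+z)(L+z)) = 131×4.7×4.7/((4.7+4.6)(4.7+4.6)) = 33.458 kPa
Final effective stress: σ'_f = 50.225 + 33.458 = 83.683 kPa.
σ'_f = 83.683 > σ'_p = 55.7 kPa, so the stress path crosses the preconsolidation pressure — recompression up to σ'_p, then virgin compression beyond:
S_c = H/(1+e₀)·[C_r·log₁₀(σ'_p/σ'_0) + C_c·log₁₀(σ'_f/σ'_p)]
    = 5.2/2.07 × [0.068×log₁₀(55.7/50.225) + 0.36×log₁₀(83.683/55.7)]
    = 2.5121 × [0.0030556 + 0.063642] = 0.1676 m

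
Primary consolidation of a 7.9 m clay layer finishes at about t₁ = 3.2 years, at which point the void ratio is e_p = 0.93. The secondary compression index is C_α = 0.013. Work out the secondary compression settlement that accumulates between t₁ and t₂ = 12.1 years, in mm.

Secondary compression: S_s = C_α·H/(1+e_p)·log₁₀(t₂/t₁)
S_s = 0.013×7.9/(1+0.93)×log₁₀(12.1/3.2)
    = 0.05321 × 0.5776 = 0.03074 m

S_s ≈ 30.7 mm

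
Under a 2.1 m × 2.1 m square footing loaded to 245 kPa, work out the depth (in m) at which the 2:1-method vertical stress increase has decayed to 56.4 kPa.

z ≈ 2.28 m

2:1 spreading — at depth z the loaded area has grown by z in each plan dimension:
qB²/(B+z)² = Δσ_z ⇒ z = B(√(q/Δσ_z) − 1) = 2.1×(√(245/56.4) − 1) = 2.277 m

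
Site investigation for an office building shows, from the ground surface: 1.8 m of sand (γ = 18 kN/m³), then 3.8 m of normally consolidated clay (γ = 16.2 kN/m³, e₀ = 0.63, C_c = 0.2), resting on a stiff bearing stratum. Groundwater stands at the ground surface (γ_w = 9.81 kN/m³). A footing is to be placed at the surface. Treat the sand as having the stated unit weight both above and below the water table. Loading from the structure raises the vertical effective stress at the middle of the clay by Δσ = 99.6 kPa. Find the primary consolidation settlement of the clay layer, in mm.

S_c ≈ 314 mm

Mid-depth of clay below the ground surface: z = 1.8 + 3.8/2 = 3.7 m.
Total vertical stress at mid-clay: σ_v = 18×1.8 + 16.2×1.9 = 63.18 kPa.
Pore pressure: u = 9.81×(3.7 − 0) = 36.297 kPa.
Initial effective stress: σ'_0 = σ_v − u = 63.18 − 36.297 = 26.883 kPa.
Final effective stress: σ'_f = σ'_0 + Δσ = 26.883 + 99.6 = 126.48 kPa.
Normally consolidated clay, so the full stress increment lies on the virgin compression line:
S_c = C_c·H/(1+e₀)·log₁₀(σ'_f/σ'_0) = 0.2×3.8/(1+0.63)×log₁₀(126.48/26.883)
    = 0.46626 × 0.67254 = 0.3136 m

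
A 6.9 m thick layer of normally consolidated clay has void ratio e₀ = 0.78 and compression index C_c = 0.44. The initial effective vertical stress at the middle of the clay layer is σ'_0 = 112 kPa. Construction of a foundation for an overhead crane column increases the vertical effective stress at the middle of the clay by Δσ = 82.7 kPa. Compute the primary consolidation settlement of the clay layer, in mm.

Final effective stress: σ'_f = σ'_0 + Δσ = 112 + 82.7 = 194.7 kPa.
Normally consolidated clay, so the full stress increment lies on the virgin compression line:
S_c = C_c·H/(1+e₀)·log₁₀(σ'_f/σ'_0) = 0.44×6.9/(1+0.78)×log₁₀(194.7/112)
    = 1.7056 × 0.24015 = 0.4096 m

S_c ≈ 410 mm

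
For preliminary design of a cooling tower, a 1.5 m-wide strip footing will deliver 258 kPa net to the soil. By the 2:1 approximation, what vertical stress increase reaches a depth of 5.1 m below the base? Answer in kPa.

Δσ_z ≈ 58.6 kPa

By the 2:1 method the load spreads at 1 horizontal : 2 vertical, so at depth z the loaded area has grown by z in each plan dimension:
Δσ = qB/(B+z) = 258×1.5/(1.5+5.1) = 58.636 kPa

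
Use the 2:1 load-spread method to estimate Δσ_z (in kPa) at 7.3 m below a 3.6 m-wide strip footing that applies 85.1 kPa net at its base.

By the 2:1 method the load spreads at 1 horizontal : 2 vertical, so at depth z the loaded area has grown by z in each plan dimension:
Δσ = qB/(B+z) = 85.1×3.6/(3.6+7.3) = 28.106 kPa

Δσ_z ≈ 28.1 kPa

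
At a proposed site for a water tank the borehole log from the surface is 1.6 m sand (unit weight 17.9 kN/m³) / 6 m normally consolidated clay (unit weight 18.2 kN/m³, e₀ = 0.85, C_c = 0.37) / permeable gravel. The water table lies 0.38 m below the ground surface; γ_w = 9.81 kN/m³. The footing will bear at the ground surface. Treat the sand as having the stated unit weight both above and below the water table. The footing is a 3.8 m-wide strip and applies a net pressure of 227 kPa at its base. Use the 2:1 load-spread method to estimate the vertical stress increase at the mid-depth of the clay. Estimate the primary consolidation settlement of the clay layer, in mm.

S_c ≈ 646 mm

Mid-depth of clay below the ground surface: z = 1.6 + 6/2 = 4.6 m.
Total vertical stress at mid-clay: σ_v = 17.9×1.6 + 18.2×3 = 83.24 kPa.
Pore pressure: u = 9.81×(4.6 − 0.38) = 41.398 kPa.
Initial effective stress: σ'_0 = σ_v − u = 83.24 − 41.398 = 41.842 kPa.
Stress increase at mid-clay by the 2:1 spreading method:
Δσ = qB/(B+z) = 227×3.8/(3.8+4.6) = 102.69 kPa
Final effective stress: σ'_f = σ'_0 + Δσ = 41.842 + 102.69 = 144.53 kPa.
Normally consolidated clay, so the full stress increment lies on the virgin compression line:
S_c = C_c·H/(1+e₀)·log₁₀(σ'_f/σ'_0) = 0.37×6/(1+0.85)×log₁₀(144.53/41.842)
    = 1.2 × 0.53835 = 0.646 m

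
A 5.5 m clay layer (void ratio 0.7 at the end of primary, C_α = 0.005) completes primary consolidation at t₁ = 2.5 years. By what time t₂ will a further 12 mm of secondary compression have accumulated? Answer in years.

t₂ ≈ 13.8 years

S_s = C_α·H/(1+e_p)·log₁₀(t₂/t₁) ⇒ log₁₀(t₂/t₁) = S_s·(1+e_p)/(C_α·H).
log₁₀(t₂/t₁) = 0.012 × (1+0.7) / (0.005×5.5) = 0.7418
t₂ = t₁ × 10^0.7418 = 2.5 × 5.518 = 13.8 years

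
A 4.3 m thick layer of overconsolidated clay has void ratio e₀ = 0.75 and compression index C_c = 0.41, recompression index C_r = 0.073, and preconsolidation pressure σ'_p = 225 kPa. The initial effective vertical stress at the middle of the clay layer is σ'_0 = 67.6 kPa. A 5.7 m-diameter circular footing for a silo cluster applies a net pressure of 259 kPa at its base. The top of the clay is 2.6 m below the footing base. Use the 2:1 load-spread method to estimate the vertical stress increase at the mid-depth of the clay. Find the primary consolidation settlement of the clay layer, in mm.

S_c ≈ 59.3 mm

Mid-depth of clay below the footing base: z = 2.6 + 4.3/2 = 4.75 m.
Stress increase at mid-clay by the 2:1 spreading method:
Δσ ≈ qD²/(D+z)² = 259×5.7²/(5.7+4.75)² = 77.058 kPa
Final effective stress: σ'_f = 67.6 + 77.058 = 144.66 kPa.
σ'_f = 144.66 ≤ σ'_p = 225 kPa, so the clay remains overconsolidated and only the recompression index applies:
S_c = C_r·H/(1+e₀)·log₁₀(σ'_f/σ'_0) = 0.073×4.3/1.75×log₁₀(144.66/67.6)
    = 0.17937 × 0.3304 = 0.05926 m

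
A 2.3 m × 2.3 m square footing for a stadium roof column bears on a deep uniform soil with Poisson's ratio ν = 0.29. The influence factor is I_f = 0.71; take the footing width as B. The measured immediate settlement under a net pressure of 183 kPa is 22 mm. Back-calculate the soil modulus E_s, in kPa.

S_e = q·B·(1−ν²)/E_s · I_f  ⇒  E_s = q·B·(1−ν²)·I_f / S_e.
E_s = 183 × 2.3 × 0.9159 × 0.71 / 0.022 = 12440 kPa

E_s ≈ 12400 kPa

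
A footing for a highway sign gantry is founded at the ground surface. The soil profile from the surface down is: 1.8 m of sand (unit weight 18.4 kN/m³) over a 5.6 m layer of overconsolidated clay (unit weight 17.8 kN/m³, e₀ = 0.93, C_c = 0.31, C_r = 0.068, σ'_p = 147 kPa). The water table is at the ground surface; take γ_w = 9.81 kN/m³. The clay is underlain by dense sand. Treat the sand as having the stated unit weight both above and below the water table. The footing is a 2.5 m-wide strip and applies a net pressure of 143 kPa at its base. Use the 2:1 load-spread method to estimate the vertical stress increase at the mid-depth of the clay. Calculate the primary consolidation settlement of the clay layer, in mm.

S_c ≈ 72.5 mm

Mid-depth of clay below the ground surface: z = 1.8 + 5.6/2 = 4.6 m.
Total vertical stress at mid-clay: σ_v = 18.4×1.8 + 17.8×2.8 = 82.96 kPa.
Pore pressure: u = 9.81×(4.6 − 0) = 45.126 kPa.
Initial effective stress: σ'_0 = σ_v − u = 82.96 − 45.126 = 37.834 kPa.
Stress increase at mid-clay by the 2:1 spreading method:
Δσ = qB/(B+z) = 143×2.5/(2.5+4.6) = 50.352 kPa
Final effective stress: σ'_f = 37.834 + 50.352 = 88.186 kPa.
σ'_f = 88.186 ≤ σ'_p = 147 kPa, so the clay remains overconsolidated and only the recompression index applies:
S_c = C_r·H/(1+e₀)·log₁₀(σ'_f/σ'_0) = 0.068×5.6/1.93×log₁₀(88.186/37.834)
    = 0.19731 × 0.36752 = 0.07251 m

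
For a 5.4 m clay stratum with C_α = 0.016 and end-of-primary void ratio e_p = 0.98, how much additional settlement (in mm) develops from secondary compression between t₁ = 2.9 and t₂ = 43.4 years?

S_s ≈ 51.3 mm

Secondary compression: S_s = C_α·H/(1+e_p)·log₁₀(t₂/t₁)
S_s = 0.016×5.4/(1+0.98)×log₁₀(43.4/2.9)
    = 0.04364 × 1.175 = 0.05128 m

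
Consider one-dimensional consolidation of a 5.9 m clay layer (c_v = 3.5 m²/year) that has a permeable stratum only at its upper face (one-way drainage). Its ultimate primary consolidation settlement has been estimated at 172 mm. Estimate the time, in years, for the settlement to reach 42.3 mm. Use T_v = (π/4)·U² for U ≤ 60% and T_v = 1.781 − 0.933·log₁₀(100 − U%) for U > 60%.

t ≈ 0.472 years

Drainage path length: H_d = H = 5.9 m (single drainage).
U = S(t)/S_ult = 42.3/172 = 0.2459.
U ≤ 60%: T_v = (π/4)·U² = (π/4)×0.24593² = 0.047502.
t = T_v·H_d²/c_v = 0.047502×5.9²/3.5 = 0.4724 years.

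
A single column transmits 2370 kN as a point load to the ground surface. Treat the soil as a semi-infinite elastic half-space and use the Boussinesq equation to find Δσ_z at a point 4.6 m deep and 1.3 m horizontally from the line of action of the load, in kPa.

Boussinesq vertical stress below a point load on an elastic half-space:
Δσ_z = 3P/(2πz²) · [1 + (r/z)²]^(−5/2)
r/z = 1.3/4.6 = 0.28261; [1+(r/z)²]^(−5/2) = 0.82523.
Δσ_z = 3×2370/(2π×4.6²) × 0.82523 = 53.478 × 0.82523 = 44.13 kPa

Δσ_z ≈ 44.1 kPa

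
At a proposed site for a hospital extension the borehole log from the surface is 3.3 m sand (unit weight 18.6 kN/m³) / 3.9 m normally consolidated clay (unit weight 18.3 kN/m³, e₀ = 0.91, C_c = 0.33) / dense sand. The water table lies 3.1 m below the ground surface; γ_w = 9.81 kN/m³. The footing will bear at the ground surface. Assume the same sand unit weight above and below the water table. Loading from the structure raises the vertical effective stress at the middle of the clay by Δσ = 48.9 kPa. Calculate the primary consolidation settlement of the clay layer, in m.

S_c ≈ 0.145 m

Mid-depth of clay below the ground surface: z = 3.3 + 3.9/2 = 5.25 m.
Total vertical stress at mid-clay: σ_v = 18.6×3.3 + 18.3×1.95 = 97.065 kPa.
Pore pressure: u = 9.81×(5.25 − 3.1) = 21.091 kPa.
Initial effective stress: σ'_0 = σ_v − u = 97.065 − 21.091 = 75.974 kPa.
Final effective stress: σ'_f = σ'_0 + Δσ = 75.974 + 48.9 = 124.87 kPa.
Normally consolidated clay, so the full stress increment lies on the virgin compression line:
S_c = C_c·H/(1+e₀)·log₁₀(σ'_f/σ'_0) = 0.33×3.9/(1+0.91)×log₁₀(124.87/75.974)
    = 0.67382 × 0.21579 = 0.1454 m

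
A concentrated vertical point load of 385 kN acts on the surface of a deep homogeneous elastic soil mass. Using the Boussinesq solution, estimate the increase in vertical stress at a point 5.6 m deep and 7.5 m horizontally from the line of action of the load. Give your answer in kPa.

Δσ_z ≈ 0.449 kPa

Boussinesq vertical stress below a point load on an elastic half-space:
Δσ_z = 3P/(2πz²) · [1 + (r/z)²]^(−5/2)
r/z = 7.5/5.6 = 1.3393; [1+(r/z)²]^(−5/2) = 0.076658.
Δσ_z = 3×385/(2π×5.6²) × 0.076658 = 5.8617 × 0.076658 = 0.4493 kPa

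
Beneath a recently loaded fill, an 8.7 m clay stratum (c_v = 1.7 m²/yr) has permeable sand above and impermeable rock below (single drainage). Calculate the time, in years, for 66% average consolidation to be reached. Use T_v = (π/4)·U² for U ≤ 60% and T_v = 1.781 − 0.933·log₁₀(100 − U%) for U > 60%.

Drainage path length: H_d = H = 8.7 m (single drainage).
U > 60%: T_v = 1.781 − 0.933·log₁₀(100 − 66) = 0.35213.
t = T_v·H_d²/c_v = 0.35213×8.7²/1.7 = 15.68 years.

t ≈ 15.7 years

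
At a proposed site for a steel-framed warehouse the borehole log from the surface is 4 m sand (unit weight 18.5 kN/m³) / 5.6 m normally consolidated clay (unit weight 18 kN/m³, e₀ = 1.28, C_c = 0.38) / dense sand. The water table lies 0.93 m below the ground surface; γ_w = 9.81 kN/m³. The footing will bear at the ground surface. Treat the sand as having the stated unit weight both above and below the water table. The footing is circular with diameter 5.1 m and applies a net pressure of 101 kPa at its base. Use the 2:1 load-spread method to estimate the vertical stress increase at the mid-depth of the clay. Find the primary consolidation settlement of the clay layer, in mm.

Mid-depth of clay below the ground surface: z = 4 + 5.6/2 = 6.8 m.
Total vertical stress at mid-clay: σ_v = 18.5×4 + 18×2.8 = 124.4 kPa.
Pore pressure: u = 9.81×(6.8 − 0.93) = 57.585 kPa.
Initial effective stress: σ'_0 = σ_v − u = 124.4 − 57.585 = 66.815 kPa.
Stress increase at mid-clay by the 2:1 spreading method:
Δσ ≈ qD²/(D+z)² = 101×5.1²/(5.1+6.8)² = 18.551 kPa
Final effective stress: σ'_f = σ'_0 + Δσ = 66.815 + 18.551 = 85.366 kPa.
Normally consolidated clay, so the full stress increment lies on the virgin compression line:
S_c = C_c·H/(1+e₀)·log₁₀(σ'_f/σ'_0) = 0.38×5.6/(1+1.28)×log₁₀(85.366/66.815)
    = 0.93333 × 0.10641 = 0.09932 m

S_c ≈ 99.3 mm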